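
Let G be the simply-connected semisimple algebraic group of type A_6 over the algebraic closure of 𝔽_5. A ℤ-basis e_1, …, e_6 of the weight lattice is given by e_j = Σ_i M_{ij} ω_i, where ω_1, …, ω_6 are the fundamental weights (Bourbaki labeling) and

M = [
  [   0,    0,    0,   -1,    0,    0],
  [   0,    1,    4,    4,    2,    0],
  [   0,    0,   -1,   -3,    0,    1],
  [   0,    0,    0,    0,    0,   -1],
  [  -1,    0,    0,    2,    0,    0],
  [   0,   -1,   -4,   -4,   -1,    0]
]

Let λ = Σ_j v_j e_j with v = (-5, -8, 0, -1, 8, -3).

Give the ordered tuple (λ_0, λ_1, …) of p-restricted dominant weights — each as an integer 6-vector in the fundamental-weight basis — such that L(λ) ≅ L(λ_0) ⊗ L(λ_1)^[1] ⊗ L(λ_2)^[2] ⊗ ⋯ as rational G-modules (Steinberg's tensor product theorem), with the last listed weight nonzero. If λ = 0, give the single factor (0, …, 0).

Converting to the ω-basis (c_i = row i of M dotted with v = (-5, -8, 0, -1, 8, -3)):
  c_1 = (0)·(-5) + (0)·(-8) + 0·0 + (-1)·(-1) + 0·8 + (0)·(-3) = 1
  c_2 = (0)·(-5) + (1)·(-8) + 4·0 + (4)·(-1) + 2·8 + (0)·(-3) = 4
  c_3 = (0)·(-5) + (0)·(-8) + (-1)·(0) + (-3)·(-1) + 0·8 + (1)·(-3) = 0
  c_4 = (0)·(-5) + (0)·(-8) + 0·0 + (0)·(-1) + 0·8 + (-1)·(-3) = 3
  c_5 = (-1)·(-5) + (0)·(-8) + 0·0 + (2)·(-1) + 0·8 + (0)·(-3) = 3
  c_6 = (0)·(-5) + (-1)·(-8) + (-4)·(0) + (-4)·(-1) + (-1)·(8) + (0)·(-3) = 4
p = 5; digits c_i = Σ_j d_{ij}·5^j, 0 ≤ d_{ij} < 5:
  c_1 = 1 = 1·5^0
  c_2 = 4 = 4·5^0
  c_3 = 0
  c_4 = 3 = 3·5^0
  c_5 = 3 = 3·5^0
  c_6 = 4 = 4·5^0
p-restricted factor λ_0 = (1, 4, 0, 3, 3, 4)

((1, 4, 0, 3, 3, 4),)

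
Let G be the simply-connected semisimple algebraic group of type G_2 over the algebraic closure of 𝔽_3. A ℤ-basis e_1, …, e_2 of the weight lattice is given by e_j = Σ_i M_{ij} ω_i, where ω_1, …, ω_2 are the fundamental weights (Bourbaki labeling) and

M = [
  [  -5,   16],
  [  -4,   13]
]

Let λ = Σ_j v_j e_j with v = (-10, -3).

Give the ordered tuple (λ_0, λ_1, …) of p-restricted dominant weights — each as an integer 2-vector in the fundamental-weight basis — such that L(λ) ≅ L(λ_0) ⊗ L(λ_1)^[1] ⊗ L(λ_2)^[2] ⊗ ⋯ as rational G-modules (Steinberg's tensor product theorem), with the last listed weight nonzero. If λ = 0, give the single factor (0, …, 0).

ω-coordinates c = M·v, v = (-10, -3):
  c_1 = -5*-10 + 16*-3 = 2
  c_2 = -4*-10 + 13*-3 = 1
Expand coordinatewise in base 3:
  c_1 = 2 = 2·3^0
  c_2 = 1 = 1·3^0
λ_0 = (2, 1)

((2, 1),)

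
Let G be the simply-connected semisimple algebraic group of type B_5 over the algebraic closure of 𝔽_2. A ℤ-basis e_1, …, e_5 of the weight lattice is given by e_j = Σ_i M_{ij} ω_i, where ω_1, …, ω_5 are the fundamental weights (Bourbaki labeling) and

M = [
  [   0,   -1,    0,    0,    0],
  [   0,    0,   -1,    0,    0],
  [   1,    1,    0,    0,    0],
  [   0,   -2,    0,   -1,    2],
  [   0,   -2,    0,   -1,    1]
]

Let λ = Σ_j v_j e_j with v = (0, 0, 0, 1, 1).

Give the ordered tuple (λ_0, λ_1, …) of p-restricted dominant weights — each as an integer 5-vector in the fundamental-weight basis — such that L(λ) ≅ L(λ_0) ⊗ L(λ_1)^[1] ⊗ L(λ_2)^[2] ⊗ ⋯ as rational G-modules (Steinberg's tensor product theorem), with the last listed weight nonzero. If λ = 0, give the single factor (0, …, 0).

Converting to the ω-basis (c_i = row i of M dotted with v = (0, 0, 0, 1, 1)):
  c_1 = 0*0 + -1*0 + 0*0 + 0*1 + 0*1 = 0
  c_2 = 0*0 + 0*0 + -1*0 + 0*1 + 0*1 = 0
  c_3 = 1*0 + 1*0 + 0*0 + 0*1 + 0*1 = 0
  c_4 = 0*0 + -2*0 + 0*0 + -1*1 + 2*1 = 1
  c_5 = 0*0 + -2*0 + 0*0 + -1*1 + 1*1 = 0
Base-2 expansion of each c_i:
  c_1 = 0
  c_2 = 0
  c_3 = 0
  c_4 = 1 = 1·2^0
  c_5 = 0
p-restricted factor λ_0 = (0, 0, 0, 1, 0)

((0, 0, 0, 1, 0),)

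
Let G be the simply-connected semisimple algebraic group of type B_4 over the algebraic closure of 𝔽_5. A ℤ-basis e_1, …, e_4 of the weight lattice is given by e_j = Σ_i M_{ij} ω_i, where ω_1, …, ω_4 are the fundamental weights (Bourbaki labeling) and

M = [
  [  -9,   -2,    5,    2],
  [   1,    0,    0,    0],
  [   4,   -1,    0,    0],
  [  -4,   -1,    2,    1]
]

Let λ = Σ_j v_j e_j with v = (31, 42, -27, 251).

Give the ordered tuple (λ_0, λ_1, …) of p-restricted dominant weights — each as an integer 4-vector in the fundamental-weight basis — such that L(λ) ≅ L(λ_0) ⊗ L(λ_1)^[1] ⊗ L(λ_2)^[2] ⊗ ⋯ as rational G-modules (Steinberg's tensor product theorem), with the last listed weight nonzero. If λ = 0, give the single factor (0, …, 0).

((4, 1, 2, 1), (0, 1, 1, 1), (0, 1, 3, 1))

In the fundamental-weight basis, λ has coordinates c = M·v (v = (31, 42, -27, 251)):
  c_1 = (-9)·(31) + (-2)·(42) + (5)·(-27) + (2)·(251) = 4
  c_2 = (1)·(31) + (0)·(42) + (0)·(-27) + (0)·(251) = 31
  c_3 = (4)·(31) + (-1)·(42) + (0)·(-27) + (0)·(251) = 82
  c_4 = (-4)·(31) + (-1)·(42) + (2)·(-27) + (1)·(251) = 31
Base-5 expansion of each c_i:
  c_1 = 4 = 4·5^0
  c_2 = 31 = 1·5^0 + 1·5^1 + 1·5^2
  c_3 = 82 = 2·5^0 + 1·5^1 + 3·5^2
  c_4 = 31 = 1·5^0 + 1·5^1 + 1·5^2
p-restricted factor λ_0 = (4, 1, 2, 1)
p-restricted factor λ_1 = (0, 1, 1, 1)
p-restricted factor λ_2 = (0, 1, 3, 1)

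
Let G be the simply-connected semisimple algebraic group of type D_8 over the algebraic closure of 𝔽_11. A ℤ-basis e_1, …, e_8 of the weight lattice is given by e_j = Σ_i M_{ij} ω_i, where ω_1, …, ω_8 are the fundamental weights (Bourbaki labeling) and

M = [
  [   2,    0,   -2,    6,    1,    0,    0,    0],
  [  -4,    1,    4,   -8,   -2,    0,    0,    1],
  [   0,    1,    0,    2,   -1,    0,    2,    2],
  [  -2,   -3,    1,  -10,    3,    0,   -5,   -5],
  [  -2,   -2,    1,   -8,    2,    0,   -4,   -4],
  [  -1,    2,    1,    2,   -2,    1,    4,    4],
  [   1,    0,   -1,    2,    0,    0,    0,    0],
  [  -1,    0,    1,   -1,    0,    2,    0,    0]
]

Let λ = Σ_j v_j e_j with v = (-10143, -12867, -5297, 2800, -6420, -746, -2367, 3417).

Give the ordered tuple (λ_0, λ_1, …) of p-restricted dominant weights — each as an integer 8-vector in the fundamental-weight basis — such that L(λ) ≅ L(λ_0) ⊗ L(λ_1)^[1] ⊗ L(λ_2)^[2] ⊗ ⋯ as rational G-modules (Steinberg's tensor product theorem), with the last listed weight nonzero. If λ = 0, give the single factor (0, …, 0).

Change of basis e → ω: c = M·v where v = (-10143, -12867, -5297, 2800, -6420, -746, -2367, 3417):
  c_1 = (2)·(-10143) + (0)·(-12867) + (-2)·(-5297) + 6·2800 + (1)·(-6420) + (0)·(-746) + (0)·(-2367) + 0·3417 = 688
  c_2 = (-4)·(-10143) + (1)·(-12867) + (4)·(-5297) + (-8)·(2800) + (-2)·(-6420) + (0)·(-746) + (0)·(-2367) + 1·3417 = 374
  c_3 = (0)·(-10143) + (1)·(-12867) + (0)·(-5297) + 2·2800 + (-1)·(-6420) + (0)·(-746) + (2)·(-2367) + 2·3417 = 1253
  c_4 = (-2)·(-10143) + (-3)·(-12867) + (1)·(-5297) + (-10)·(2800) + (3)·(-6420) + (0)·(-746) + (-5)·(-2367) + (-5)·(3417) = 1080
  c_5 = (-2)·(-10143) + (-2)·(-12867) + (1)·(-5297) + (-8)·(2800) + (2)·(-6420) + (0)·(-746) + (-4)·(-2367) + (-4)·(3417) = 1283
  c_6 = (-1)·(-10143) + (2)·(-12867) + (1)·(-5297) + 2·2800 + (-2)·(-6420) + (1)·(-746) + (4)·(-2367) + 4·3417 = 1006
  c_7 = (1)·(-10143) + (0)·(-12867) + (-1)·(-5297) + 2·2800 + (0)·(-6420) + (0)·(-746) + (0)·(-2367) + 0·3417 = 754
  c_8 = (-1)·(-10143) + (0)·(-12867) + (1)·(-5297) + (-1)·(2800) + (0)·(-6420) + (2)·(-746) + (0)·(-2367) + 0·3417 = 554
Expand coordinatewise in base 11:
  c_1 = 688 = 6·11^0 + 7·11^1 + 5·11^2
  c_2 = 374 = 0·11^0 + 1·11^1 + 3·11^2
  c_3 = 1253 = 10·11^0 + 3·11^1 + 10·11^2
  c_4 = 1080 = 2·11^0 + 10·11^1 + 8·11^2
  c_5 = 1283 = 7·11^0 + 6·11^1 + 10·11^2
  c_6 = 1006 = 5·11^0 + 3·11^1 + 8·11^2
  c_7 = 754 = 6·11^0 + 2·11^1 + 6·11^2
  c_8 = 554 = 4·11^0 + 6·11^1 + 4·11^2
λ_0 = (6, 0, 10, 2, 7, 5, 6, 4)
λ_1 = (7, 1, 3, 10, 6, 3, 2, 6)
λ_2 = (5, 3, 10, 8, 10, 8, 6, 4)

((6, 0, 10, 2, 7, 5, 6, 4), (7, 1, 3, 10, 6, 3, 2, 6), (5, 3, 10, 8, 10, 8, 6, 4))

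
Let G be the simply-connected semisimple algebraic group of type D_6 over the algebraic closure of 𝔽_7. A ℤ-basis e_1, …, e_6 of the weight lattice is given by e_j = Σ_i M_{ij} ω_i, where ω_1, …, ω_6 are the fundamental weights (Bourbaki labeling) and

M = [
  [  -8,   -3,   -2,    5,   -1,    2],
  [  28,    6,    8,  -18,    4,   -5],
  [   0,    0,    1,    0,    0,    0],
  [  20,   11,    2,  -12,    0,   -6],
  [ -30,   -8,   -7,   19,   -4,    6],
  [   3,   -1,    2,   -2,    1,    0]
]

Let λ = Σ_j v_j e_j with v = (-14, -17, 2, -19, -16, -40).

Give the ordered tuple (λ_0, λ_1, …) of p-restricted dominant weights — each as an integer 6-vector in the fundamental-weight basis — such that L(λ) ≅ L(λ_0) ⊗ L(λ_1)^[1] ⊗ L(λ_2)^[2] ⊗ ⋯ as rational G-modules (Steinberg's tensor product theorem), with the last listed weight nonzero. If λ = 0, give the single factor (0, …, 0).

In the fundamental-weight basis, λ has coordinates c = M·v (v = (-14, -17, 2, -19, -16, -40)):
  c_1 = (-8)·(-14) + (-3)·(-17) + (-2)·(2) + (5)·(-19) + (-1)·(-16) + (2)·(-40) = 0
  c_2 = (28)·(-14) + (6)·(-17) + 8·2 + (-18)·(-19) + (4)·(-16) + (-5)·(-40) = 0
  c_3 = (0)·(-14) + (0)·(-17) + 1·2 + (0)·(-19) + (0)·(-16) + (0)·(-40) = 2
  c_4 = (20)·(-14) + (11)·(-17) + 2·2 + (-12)·(-19) + (0)·(-16) + (-6)·(-40) = 5
  c_5 = (-30)·(-14) + (-8)·(-17) + (-7)·(2) + (19)·(-19) + (-4)·(-16) + (6)·(-40) = 5
  c_6 = (3)·(-14) + (-1)·(-17) + 2·2 + (-2)·(-19) + (1)·(-16) + (0)·(-40) = 1
Base-7 expansion of each c_i:
  c_1 = 0
  c_2 = 0
  c_3 = 2 = 2·7^0
  c_4 = 5 = 5·7^0
  c_5 = 5 = 5·7^0
  c_6 = 1 = 1·7^0
p-restricted factor λ_0 = (0, 0, 2, 5, 5, 1)

((0, 0, 2, 5, 5, 1),)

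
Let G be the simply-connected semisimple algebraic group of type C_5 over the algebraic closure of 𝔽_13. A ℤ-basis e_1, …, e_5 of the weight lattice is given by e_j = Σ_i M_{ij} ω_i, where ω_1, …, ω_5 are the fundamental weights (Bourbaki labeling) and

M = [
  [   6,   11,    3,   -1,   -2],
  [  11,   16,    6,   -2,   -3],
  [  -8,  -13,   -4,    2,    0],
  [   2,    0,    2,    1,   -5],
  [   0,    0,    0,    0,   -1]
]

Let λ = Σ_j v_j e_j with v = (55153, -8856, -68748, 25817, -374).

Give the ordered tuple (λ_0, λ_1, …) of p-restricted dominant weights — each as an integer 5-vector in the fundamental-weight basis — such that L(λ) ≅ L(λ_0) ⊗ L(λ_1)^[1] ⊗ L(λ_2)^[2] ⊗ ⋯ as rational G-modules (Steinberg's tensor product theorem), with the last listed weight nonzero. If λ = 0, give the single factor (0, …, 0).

((5, 11, 10, 3, 10), (12, 9, 1, 12, 2), (12, 11, 3, 2, 2))

Compute c_i = Σ_j M_{ij} v_j with v = (55153, -8856, -68748, 25817, -374):
  c_1 = (6)·(55153) + (11)·(-8856) + (3)·(-68748) + (-1)·(25817) + (-2)·(-374) = 2189
  c_2 = (11)·(55153) + (16)·(-8856) + (6)·(-68748) + (-2)·(25817) + (-3)·(-374) = 1987
  c_3 = (-8)·(55153) + (-13)·(-8856) + (-4)·(-68748) + (2)·(25817) + (0)·(-374) = 530
  c_4 = (2)·(55153) + (0)·(-8856) + (2)·(-68748) + (1)·(25817) + (-5)·(-374) = 497
  c_5 = (0)·(55153) + (0)·(-8856) + (0)·(-68748) + (0)·(25817) + (-1)·(-374) = 374
p = 13; digits c_i = Σ_j d_{ij}·13^j, 0 ≤ d_{ij} < 13:
  c_1 = 2189 = 5·13^0 + 12·13^1 + 12·13^2
  c_2 = 1987 = 11·13^0 + 9·13^1 + 11·13^2
  c_3 = 530 = 10·13^0 + 1·13^1 + 3·13^2
  c_4 = 497 = 3·13^0 + 12·13^1 + 2·13^2
  c_5 = 374 = 10·13^0 + 2·13^1 + 2·13^2
p-restricted factor λ_0 = (5, 11, 10, 3, 10)
p-restricted factor λ_1 = (12, 9, 1, 12, 2)
p-restricted factor λ_2 = (12, 11, 3, 2, 2)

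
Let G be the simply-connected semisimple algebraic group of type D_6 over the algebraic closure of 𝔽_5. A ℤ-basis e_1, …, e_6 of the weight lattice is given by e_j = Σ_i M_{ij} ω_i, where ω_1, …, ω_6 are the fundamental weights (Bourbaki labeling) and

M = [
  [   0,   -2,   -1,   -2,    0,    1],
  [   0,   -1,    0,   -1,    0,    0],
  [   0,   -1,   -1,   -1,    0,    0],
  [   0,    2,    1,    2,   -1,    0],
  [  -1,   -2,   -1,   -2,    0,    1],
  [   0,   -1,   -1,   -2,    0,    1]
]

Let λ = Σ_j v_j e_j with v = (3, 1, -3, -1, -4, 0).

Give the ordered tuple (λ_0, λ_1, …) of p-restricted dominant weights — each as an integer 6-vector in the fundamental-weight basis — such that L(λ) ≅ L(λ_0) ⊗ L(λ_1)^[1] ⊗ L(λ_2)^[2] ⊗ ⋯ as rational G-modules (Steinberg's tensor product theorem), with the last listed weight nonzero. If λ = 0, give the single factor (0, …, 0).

Compute c_i = Σ_j M_{ij} v_j with v = (3, 1, -3, -1, -4, 0):
  c_1 = 0·3 + (-2)·(1) + (-1)·(-3) + (-2)·(-1) + (0)·(-4) + 1·0 = 3
  c_2 = 0·3 + (-1)·(1) + (0)·(-3) + (-1)·(-1) + (0)·(-4) + 0·0 = 0
  c_3 = 0·3 + (-1)·(1) + (-1)·(-3) + (-1)·(-1) + (0)·(-4) + 0·0 = 3
  c_4 = 0·3 + 2·1 + (1)·(-3) + (2)·(-1) + (-1)·(-4) + 0·0 = 1
  c_5 = (-1)·(3) + (-2)·(1) + (-1)·(-3) + (-2)·(-1) + (0)·(-4) + 1·0 = 0
  c_6 = 0·3 + (-1)·(1) + (-1)·(-3) + (-2)·(-1) + (0)·(-4) + 1·0 = 4
p = 5; digits c_i = Σ_j d_{ij}·5^j, 0 ≤ d_{ij} < 5:
  c_1 = 3 = 3·5^0
  c_2 = 0
  c_3 = 3 = 3·5^0
  c_4 = 1 = 1·5^0
  c_5 = 0
  c_6 = 4 = 4·5^0
p-restricted factor λ_0 = (3, 0, 3, 1, 0, 4)

((3, 0, 3, 1, 0, 4),)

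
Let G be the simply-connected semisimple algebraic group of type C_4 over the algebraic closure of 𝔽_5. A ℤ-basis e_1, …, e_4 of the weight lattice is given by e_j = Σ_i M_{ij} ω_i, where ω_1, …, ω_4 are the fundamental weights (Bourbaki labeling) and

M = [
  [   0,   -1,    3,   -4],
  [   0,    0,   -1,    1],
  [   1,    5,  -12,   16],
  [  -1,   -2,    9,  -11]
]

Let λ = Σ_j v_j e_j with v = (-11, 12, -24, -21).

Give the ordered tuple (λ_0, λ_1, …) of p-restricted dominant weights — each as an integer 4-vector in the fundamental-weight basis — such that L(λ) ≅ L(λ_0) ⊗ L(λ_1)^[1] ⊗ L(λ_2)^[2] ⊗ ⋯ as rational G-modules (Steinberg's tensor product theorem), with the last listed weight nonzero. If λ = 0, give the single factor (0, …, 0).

((0, 3, 1, 2),)

Change of basis e → ω: c = M·v where v = (-11, 12, -24, -21):
  c_1 = (0)·(-11) + (-1)·(12) + (3)·(-24) + (-4)·(-21) = 0
  c_2 = (0)·(-11) + (0)·(12) + (-1)·(-24) + (1)·(-21) = 3
  c_3 = (1)·(-11) + (5)·(12) + (-12)·(-24) + (16)·(-21) = 1
  c_4 = (-1)·(-11) + (-2)·(12) + (9)·(-24) + (-11)·(-21) = 2
Expand coordinatewise in base 5:
  c_1 = 0
  c_2 = 3 = 3·5^0
  c_3 = 1 = 1·5^0
  c_4 = 2 = 2·5^0
λ_0 = (0, 3, 1, 2)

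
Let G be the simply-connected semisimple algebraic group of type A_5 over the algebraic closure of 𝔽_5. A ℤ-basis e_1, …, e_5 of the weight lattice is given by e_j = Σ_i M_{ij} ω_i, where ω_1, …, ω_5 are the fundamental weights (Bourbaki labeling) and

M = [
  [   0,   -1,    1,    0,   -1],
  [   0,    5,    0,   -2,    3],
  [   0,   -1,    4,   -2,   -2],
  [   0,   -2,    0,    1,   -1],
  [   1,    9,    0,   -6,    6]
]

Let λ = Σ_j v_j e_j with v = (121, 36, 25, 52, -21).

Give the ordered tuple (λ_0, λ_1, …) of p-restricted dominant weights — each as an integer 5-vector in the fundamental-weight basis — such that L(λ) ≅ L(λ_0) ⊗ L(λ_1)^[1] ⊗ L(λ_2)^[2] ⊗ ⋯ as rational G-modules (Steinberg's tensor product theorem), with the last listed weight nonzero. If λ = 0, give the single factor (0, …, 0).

ω-coordinates c = M·v, v = (121, 36, 25, 52, -21):
  c_1 = 0·121 + (-1)·(36) + 1·25 + 0·52 + (-1)·(-21) = 10
  c_2 = 0·121 + 5·36 + 0·25 + (-2)·(52) + (3)·(-21) = 13
  c_3 = 0·121 + (-1)·(36) + 4·25 + (-2)·(52) + (-2)·(-21) = 2
  c_4 = 0·121 + (-2)·(36) + 0·25 + 1·52 + (-1)·(-21) = 1
  c_5 = 1·121 + 9·36 + 0·25 + (-6)·(52) + (6)·(-21) = 7
Expand coordinatewise in base 5:
  c_1 = 10 = 0·5^0 + 2·5^1
  c_2 = 13 = 3·5^0 + 2·5^1
  c_3 = 2 = 2·5^0
  c_4 = 1 = 1·5^0
  c_5 = 7 = 2·5^0 + 1·5^1
Factor λ_0 = (0, 3, 2, 1, 2)
Factor λ_1 = (2, 2, 0, 0, 1)

((0, 3, 2, 1, 2), (2, 2, 0, 0, 1))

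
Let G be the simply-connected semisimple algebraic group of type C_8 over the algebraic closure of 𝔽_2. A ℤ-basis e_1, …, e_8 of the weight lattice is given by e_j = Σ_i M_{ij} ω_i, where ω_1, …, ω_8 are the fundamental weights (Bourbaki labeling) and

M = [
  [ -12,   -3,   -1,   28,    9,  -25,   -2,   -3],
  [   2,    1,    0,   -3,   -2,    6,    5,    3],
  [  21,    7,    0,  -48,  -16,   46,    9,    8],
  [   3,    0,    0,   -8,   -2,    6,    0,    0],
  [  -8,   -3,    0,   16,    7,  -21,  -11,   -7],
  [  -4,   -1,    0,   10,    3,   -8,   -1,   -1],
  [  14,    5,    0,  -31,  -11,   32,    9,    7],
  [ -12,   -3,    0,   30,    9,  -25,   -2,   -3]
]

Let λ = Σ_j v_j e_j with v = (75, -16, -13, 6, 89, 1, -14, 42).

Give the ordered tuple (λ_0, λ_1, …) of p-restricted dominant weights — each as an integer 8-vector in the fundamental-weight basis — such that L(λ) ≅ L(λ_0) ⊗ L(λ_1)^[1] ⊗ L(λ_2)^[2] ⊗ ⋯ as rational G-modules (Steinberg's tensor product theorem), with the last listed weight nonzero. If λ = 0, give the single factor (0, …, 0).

ω-coordinates c = M·v, v = (75, -16, -13, 6, 89, 1, -14, 42):
  c_1 = (-12)·(75) + (-3)·(-16) + (-1)·(-13) + 28·6 + 9·89 + (-25)·(1) + (-2)·(-14) + (-3)·(42) = 7
  c_2 = 2·75 + (1)·(-16) + (0)·(-13) + (-3)·(6) + (-2)·(89) + 6·1 + (5)·(-14) + 3·42 = 0
  c_3 = 21·75 + (7)·(-16) + (0)·(-13) + (-48)·(6) + (-16)·(89) + 46·1 + (9)·(-14) + 8·42 = 7
  c_4 = 3·75 + (0)·(-16) + (0)·(-13) + (-8)·(6) + (-2)·(89) + 6·1 + (0)·(-14) + 0·42 = 5
  c_5 = (-8)·(75) + (-3)·(-16) + (0)·(-13) + 16·6 + 7·89 + (-21)·(1) + (-11)·(-14) + (-7)·(42) = 6
  c_6 = (-4)·(75) + (-1)·(-16) + (0)·(-13) + 10·6 + 3·89 + (-8)·(1) + (-1)·(-14) + (-1)·(42) = 7
  c_7 = 14·75 + (5)·(-16) + (0)·(-13) + (-31)·(6) + (-11)·(89) + 32·1 + (9)·(-14) + 7·42 = 5
  c_8 = (-12)·(75) + (-3)·(-16) + (0)·(-13) + 30·6 + 9·89 + (-25)·(1) + (-2)·(-14) + (-3)·(42) = 6
Writing each c_i in base p = 2:
  c_1 = 7 = 1·2^0 + 1·2^1 + 1·2^2
  c_2 = 0
  c_3 = 7 = 1·2^0 + 1·2^1 + 1·2^2
  c_4 = 5 = 1·2^0 + 0·2^1 + 1·2^2
  c_5 = 6 = 0·2^0 + 1·2^1 + 1·2^2
  c_6 = 7 = 1·2^0 + 1·2^1 + 1·2^2
  c_7 = 5 = 1·2^0 + 0·2^1 + 1·2^2
  c_8 = 6 = 0·2^0 + 1·2^1 + 1·2^2
λ_0 = (1, 0, 1, 1, 0, 1, 1, 0)
λ_1 = (1, 0, 1, 0, 1, 1, 0, 1)
λ_2 = (1, 0, 1, 1, 1, 1, 1, 1)

((1, 0, 1, 1, 0, 1, 1, 0), (1, 0, 1, 0, 1, 1, 0, 1), (1, 0, 1, 1, 1, 1, 1, 1))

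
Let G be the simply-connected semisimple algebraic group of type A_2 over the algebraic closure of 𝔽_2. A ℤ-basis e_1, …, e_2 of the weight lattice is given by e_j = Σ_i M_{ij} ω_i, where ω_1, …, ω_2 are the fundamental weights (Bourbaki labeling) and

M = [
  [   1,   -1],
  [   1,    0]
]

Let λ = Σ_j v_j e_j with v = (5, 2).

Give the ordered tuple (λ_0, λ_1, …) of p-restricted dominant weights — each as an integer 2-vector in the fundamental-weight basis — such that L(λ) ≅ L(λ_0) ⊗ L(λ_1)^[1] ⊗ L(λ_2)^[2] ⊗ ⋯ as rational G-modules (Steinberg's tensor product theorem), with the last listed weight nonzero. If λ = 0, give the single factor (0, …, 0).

Compute c_i = Σ_j M_{ij} v_j with v = (5, 2):
  c_1 = (1)·(5) + (-1)·(2) = 3
  c_2 = (1)·(5) + (0)·(2) = 5
Expand coordinatewise in base 2:
  c_1 = 3 = 1·2^0 + 1·2^1
  c_2 = 5 = 1·2^0 + 0·2^1 + 1·2^2
Factor λ_0 = (1, 1)
Factor λ_1 = (1, 0)
Factor λ_2 = (0, 1)

((1, 1), (1, 0), (0, 1))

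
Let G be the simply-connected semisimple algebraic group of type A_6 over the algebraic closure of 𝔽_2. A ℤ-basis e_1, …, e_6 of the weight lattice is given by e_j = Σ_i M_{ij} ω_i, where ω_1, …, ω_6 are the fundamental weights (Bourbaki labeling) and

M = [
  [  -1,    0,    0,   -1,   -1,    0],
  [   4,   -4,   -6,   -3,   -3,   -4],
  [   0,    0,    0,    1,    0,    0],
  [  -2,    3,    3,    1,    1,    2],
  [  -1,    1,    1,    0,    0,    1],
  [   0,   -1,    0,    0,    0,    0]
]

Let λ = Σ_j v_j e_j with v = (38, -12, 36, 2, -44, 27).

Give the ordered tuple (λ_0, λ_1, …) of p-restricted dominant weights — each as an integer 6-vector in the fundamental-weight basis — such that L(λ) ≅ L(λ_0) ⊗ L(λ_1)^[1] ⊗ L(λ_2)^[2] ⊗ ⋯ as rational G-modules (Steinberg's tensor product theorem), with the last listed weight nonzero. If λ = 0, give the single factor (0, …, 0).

In the fundamental-weight basis, λ has coordinates c = M·v (v = (38, -12, 36, 2, -44, 27)):
  c_1 = (-1)·(38) + (0)·(-12) + (0)·(36) + (-1)·(2) + (-1)·(-44) + (0)·(27) = 4
  c_2 = (4)·(38) + (-4)·(-12) + (-6)·(36) + (-3)·(2) + (-3)·(-44) + (-4)·(27) = 2
  c_3 = (0)·(38) + (0)·(-12) + (0)·(36) + (1)·(2) + (0)·(-44) + (0)·(27) = 2
  c_4 = (-2)·(38) + (3)·(-12) + (3)·(36) + (1)·(2) + (1)·(-44) + (2)·(27) = 8
  c_5 = (-1)·(38) + (1)·(-12) + (1)·(36) + (0)·(2) + (0)·(-44) + (1)·(27) = 13
  c_6 = (0)·(38) + (-1)·(-12) + (0)·(36) + (0)·(2) + (0)·(-44) + (0)·(27) = 12
Base-2 expansion of each c_i:
  c_1 = 4 = 0·2^0 + 0·2^1 + 1·2^2
  c_2 = 2 = 0·2^0 + 1·2^1
  c_3 = 2 = 0·2^0 + 1·2^1
  c_4 = 8 = 0·2^0 + 0·2^1 + 0·2^2 + 1·2^3
  c_5 = 13 = 1·2^0 + 0·2^1 + 1·2^2 + 1·2^3
  c_6 = 12 = 0·2^0 + 0·2^1 + 1·2^2 + 1·2^3
λ_0 = (0, 0, 0, 0, 1, 0)
λ_1 = (0, 1, 1, 0, 0, 0)
λ_2 = (1, 0, 0, 0, 1, 1)
λ_3 = (0, 0, 0, 1, 1, 1)

((0, 0, 0, 0, 1, 0), (0, 1, 1, 0, 0, 0), (1, 0, 0, 0, 1, 1), (0, 0, 0, 1, 1, 1))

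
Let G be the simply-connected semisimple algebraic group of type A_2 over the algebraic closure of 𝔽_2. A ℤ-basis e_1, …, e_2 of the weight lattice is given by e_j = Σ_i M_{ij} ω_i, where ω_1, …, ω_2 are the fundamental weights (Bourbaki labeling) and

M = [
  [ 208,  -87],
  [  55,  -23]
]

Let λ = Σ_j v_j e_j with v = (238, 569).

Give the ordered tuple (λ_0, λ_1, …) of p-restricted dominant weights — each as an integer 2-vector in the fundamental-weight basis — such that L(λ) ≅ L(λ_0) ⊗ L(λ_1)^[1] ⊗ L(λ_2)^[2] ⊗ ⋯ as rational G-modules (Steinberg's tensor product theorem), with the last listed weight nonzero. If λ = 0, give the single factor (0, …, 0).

((1, 1), (0, 1))

Compute c_i = Σ_j M_{ij} v_j with v = (238, 569):
  c_1 = 208*238 + -87*569 = 1
  c_2 = 55*238 + -23*569 = 3
Writing each c_i in base p = 2:
  c_1 = 1 = 1·2^0
  c_2 = 3 = 1·2^0 + 1·2^1
λ_0 = (1, 1)
λ_1 = (0, 1)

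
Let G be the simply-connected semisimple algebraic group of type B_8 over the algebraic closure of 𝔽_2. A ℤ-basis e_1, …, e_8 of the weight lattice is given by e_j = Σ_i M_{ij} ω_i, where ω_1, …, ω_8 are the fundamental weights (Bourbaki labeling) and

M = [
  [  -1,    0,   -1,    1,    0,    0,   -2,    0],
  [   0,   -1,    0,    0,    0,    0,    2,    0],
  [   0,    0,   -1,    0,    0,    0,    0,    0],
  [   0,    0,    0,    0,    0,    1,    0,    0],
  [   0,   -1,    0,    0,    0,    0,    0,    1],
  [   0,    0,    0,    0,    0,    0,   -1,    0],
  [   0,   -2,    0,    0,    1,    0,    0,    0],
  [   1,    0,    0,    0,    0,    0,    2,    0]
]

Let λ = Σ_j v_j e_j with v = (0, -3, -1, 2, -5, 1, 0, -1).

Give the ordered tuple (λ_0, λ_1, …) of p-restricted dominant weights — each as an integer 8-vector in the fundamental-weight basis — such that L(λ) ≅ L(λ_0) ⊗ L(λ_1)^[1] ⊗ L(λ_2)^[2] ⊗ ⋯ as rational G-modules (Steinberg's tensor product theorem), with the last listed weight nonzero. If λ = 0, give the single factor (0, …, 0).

Converting to the ω-basis (c_i = row i of M dotted with v = (0, -3, -1, 2, -5, 1, 0, -1)):
  c_1 = (-1)·(0) + (0)·(-3) + (-1)·(-1) + 1·2 + (0)·(-5) + 0·1 + (-2)·(0) + (0)·(-1) = 3
  c_2 = 0·0 + (-1)·(-3) + (0)·(-1) + 0·2 + (0)·(-5) + 0·1 + 2·0 + (0)·(-1) = 3
  c_3 = 0·0 + (0)·(-3) + (-1)·(-1) + 0·2 + (0)·(-5) + 0·1 + 0·0 + (0)·(-1) = 1
  c_4 = 0·0 + (0)·(-3) + (0)·(-1) + 0·2 + (0)·(-5) + 1·1 + 0·0 + (0)·(-1) = 1
  c_5 = 0·0 + (-1)·(-3) + (0)·(-1) + 0·2 + (0)·(-5) + 0·1 + 0·0 + (1)·(-1) = 2
  c_6 = 0·0 + (0)·(-3) + (0)·(-1) + 0·2 + (0)·(-5) + 0·1 + (-1)·(0) + (0)·(-1) = 0
  c_7 = 0·0 + (-2)·(-3) + (0)·(-1) + 0·2 + (1)·(-5) + 0·1 + 0·0 + (0)·(-1) = 1
  c_8 = 1·0 + (0)·(-3) + (0)·(-1) + 0·2 + (0)·(-5) + 0·1 + 2·0 + (0)·(-1) = 0
Writing each c_i in base p = 2:
  c_1 = 3 = 1·2^0 + 1·2^1
  c_2 = 3 = 1·2^0 + 1·2^1
  c_3 = 1 = 1·2^0
  c_4 = 1 = 1·2^0
  c_5 = 2 = 0·2^0 + 1·2^1
  c_6 = 0
  c_7 = 1 = 1·2^0
  c_8 = 0
Factor λ_0 = (1, 1, 1, 1, 0, 0, 1, 0)
Factor λ_1 = (1, 1, 0, 0, 1, 0, 0, 0)

((1, 1, 1, 1, 0, 0, 1, 0), (1, 1, 0, 0, 1, 0, 0, 0))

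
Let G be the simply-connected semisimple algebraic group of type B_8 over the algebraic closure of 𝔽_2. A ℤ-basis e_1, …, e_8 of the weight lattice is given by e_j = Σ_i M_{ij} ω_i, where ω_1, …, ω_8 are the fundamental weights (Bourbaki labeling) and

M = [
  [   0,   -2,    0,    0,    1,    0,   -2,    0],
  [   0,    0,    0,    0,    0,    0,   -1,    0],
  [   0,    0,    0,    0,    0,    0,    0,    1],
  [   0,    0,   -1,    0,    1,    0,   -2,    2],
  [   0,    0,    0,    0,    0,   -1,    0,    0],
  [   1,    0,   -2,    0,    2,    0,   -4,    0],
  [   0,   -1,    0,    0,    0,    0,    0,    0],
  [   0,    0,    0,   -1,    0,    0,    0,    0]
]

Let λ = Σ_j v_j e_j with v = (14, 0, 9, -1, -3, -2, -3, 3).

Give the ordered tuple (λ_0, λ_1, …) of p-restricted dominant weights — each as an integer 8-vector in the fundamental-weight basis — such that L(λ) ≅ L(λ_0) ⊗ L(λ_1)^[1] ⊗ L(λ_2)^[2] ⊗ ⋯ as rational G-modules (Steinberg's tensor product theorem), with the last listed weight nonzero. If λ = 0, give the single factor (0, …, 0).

((1, 1, 1, 0, 0, 0, 0, 1), (1, 1, 1, 0, 1, 1, 0, 0))

ω-coordinates c = M·v, v = (14, 0, 9, -1, -3, -2, -3, 3):
  c_1 = 0*14 + -2*0 + 0*9 + 0*-1 + 1*-3 + 0*-2 + -2*-3 + 0*3 = 3
  c_2 = 0*14 + 0*0 + 0*9 + 0*-1 + 0*-3 + 0*-2 + -1*-3 + 0*3 = 3
  c_3 = 0*14 + 0*0 + 0*9 + 0*-1 + 0*-3 + 0*-2 + 0*-3 + 1*3 = 3
  c_4 = 0*14 + 0*0 + -1*9 + 0*-1 + 1*-3 + 0*-2 + -2*-3 + 2*3 = 0
  c_5 = 0*14 + 0*0 + 0*9 + 0*-1 + 0*-3 + -1*-2 + 0*-3 + 0*3 = 2
  c_6 = 1*14 + 0*0 + -2*9 + 0*-1 + 2*-3 + 0*-2 + -4*-3 + 0*3 = 2
  c_7 = 0*14 + -1*0 + 0*9 + 0*-1 + 0*-3 + 0*-2 + 0*-3 + 0*3 = 0
  c_8 = 0*14 + 0*0 + 0*9 + -1*-1 + 0*-3 + 0*-2 + 0*-3 + 0*3 = 1
Base-2 expansion of each c_i:
  c_1 = 3 = 1·2^0 + 1·2^1
  c_2 = 3 = 1·2^0 + 1·2^1
  c_3 = 3 = 1·2^0 + 1·2^1
  c_4 = 0
  c_5 = 2 = 0·2^0 + 1·2^1
  c_6 = 2 = 0·2^0 + 1·2^1
  c_7 = 0
  c_8 = 1 = 1·2^0
p-restricted factor λ_0 = (1, 1, 1, 0, 0, 0, 0, 1)
p-restricted factor λ_1 = (1, 1, 1, 0, 1, 1, 0, 0)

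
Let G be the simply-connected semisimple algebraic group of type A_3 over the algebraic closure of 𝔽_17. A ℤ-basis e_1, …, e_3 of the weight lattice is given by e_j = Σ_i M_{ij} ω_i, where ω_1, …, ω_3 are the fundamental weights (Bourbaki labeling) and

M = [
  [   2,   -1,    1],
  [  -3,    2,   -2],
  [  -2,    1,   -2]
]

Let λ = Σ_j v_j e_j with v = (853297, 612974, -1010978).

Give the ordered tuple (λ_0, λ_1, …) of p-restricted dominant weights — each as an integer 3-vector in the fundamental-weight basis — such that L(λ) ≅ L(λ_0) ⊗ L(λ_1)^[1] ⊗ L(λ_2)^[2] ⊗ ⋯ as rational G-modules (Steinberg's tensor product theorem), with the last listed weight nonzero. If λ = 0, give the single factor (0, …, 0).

Converting to the ω-basis (c_i = row i of M dotted with v = (853297, 612974, -1010978)):
  c_1 = 2·853297 + (-1)·(612974) + (1)·(-1010978) = 82642
  c_2 = (-3)·(853297) + 2·612974 + (-2)·(-1010978) = 688013
  c_3 = (-2)·(853297) + 1·612974 + (-2)·(-1010978) = 928336
Writing each c_i in base p = 17:
  c_1 = 82642 = 5·17^0 + 16·17^1 + 13·17^2 + 16·17^3
  c_2 = 688013 = 6·17^0 + 11·17^1 + 0·17^2 + 4·17^3 + 8·17^4
  c_3 = 928336 = 0·17^0 + 4·17^1 + 16·17^2 + 1·17^3 + 11·17^4
λ_0 = (5, 6, 0)
λ_1 = (16, 11, 4)
λ_2 = (13, 0, 16)
λ_3 = (16, 4, 1)
λ_4 = (0, 8, 11)

((5, 6, 0), (16, 11, 4), (13, 0, 16), (16, 4, 1), (0, 8, 11))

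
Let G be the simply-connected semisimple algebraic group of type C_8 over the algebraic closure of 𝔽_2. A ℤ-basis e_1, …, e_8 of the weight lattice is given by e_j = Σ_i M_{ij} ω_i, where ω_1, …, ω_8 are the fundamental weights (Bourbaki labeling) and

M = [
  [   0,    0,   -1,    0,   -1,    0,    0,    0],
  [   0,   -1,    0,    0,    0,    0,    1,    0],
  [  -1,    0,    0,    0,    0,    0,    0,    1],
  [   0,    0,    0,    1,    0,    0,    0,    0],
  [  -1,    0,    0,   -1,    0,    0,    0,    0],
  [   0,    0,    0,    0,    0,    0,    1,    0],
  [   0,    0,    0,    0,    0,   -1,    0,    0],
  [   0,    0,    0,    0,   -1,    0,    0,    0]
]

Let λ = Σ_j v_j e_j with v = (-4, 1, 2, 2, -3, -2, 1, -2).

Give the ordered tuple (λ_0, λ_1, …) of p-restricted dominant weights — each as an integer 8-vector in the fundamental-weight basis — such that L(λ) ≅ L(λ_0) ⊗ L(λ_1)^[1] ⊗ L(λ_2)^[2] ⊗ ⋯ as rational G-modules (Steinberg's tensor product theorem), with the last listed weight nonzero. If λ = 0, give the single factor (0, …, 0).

((1, 0, 0, 0, 0, 1, 0, 1), (0, 0, 1, 1, 1, 0, 1, 1))

ω-coordinates c = M·v, v = (-4, 1, 2, 2, -3, -2, 1, -2):
  c_1 = 0*-4 + 0*1 + -1*2 + 0*2 + -1*-3 + 0*-2 + 0*1 + 0*-2 = 1
  c_2 = 0*-4 + -1*1 + 0*2 + 0*2 + 0*-3 + 0*-2 + 1*1 + 0*-2 = 0
  c_3 = -1*-4 + 0*1 + 0*2 + 0*2 + 0*-3 + 0*-2 + 0*1 + 1*-2 = 2
  c_4 = 0*-4 + 0*1 + 0*2 + 1*2 + 0*-3 + 0*-2 + 0*1 + 0*-2 = 2
  c_5 = -1*-4 + 0*1 + 0*2 + -1*2 + 0*-3 + 0*-2 + 0*1 + 0*-2 = 2
  c_6 = 0*-4 + 0*1 + 0*2 + 0*2 + 0*-3 + 0*-2 + 1*1 + 0*-2 = 1
  c_7 = 0*-4 + 0*1 + 0*2 + 0*2 + 0*-3 + -1*-2 + 0*1 + 0*-2 = 2
  c_8 = 0*-4 + 0*1 + 0*2 + 0*2 + -1*-3 + 0*-2 + 0*1 + 0*-2 = 3
p = 2; digits c_i = Σ_j d_{ij}·2^j, 0 ≤ d_{ij} < 2:
  c_1 = 1 = 1·2^0
  c_2 = 0
  c_3 = 2 = 0·2^0 + 1·2^1
  c_4 = 2 = 0·2^0 + 1·2^1
  c_5 = 2 = 0·2^0 + 1·2^1
  c_6 = 1 = 1·2^0
  c_7 = 2 = 0·2^0 + 1·2^1
  c_8 = 3 = 1·2^0 + 1·2^1
λ_0 = (1, 0, 0, 0, 0, 1, 0, 1)
λ_1 = (0, 0, 1, 1, 1, 0, 1, 1)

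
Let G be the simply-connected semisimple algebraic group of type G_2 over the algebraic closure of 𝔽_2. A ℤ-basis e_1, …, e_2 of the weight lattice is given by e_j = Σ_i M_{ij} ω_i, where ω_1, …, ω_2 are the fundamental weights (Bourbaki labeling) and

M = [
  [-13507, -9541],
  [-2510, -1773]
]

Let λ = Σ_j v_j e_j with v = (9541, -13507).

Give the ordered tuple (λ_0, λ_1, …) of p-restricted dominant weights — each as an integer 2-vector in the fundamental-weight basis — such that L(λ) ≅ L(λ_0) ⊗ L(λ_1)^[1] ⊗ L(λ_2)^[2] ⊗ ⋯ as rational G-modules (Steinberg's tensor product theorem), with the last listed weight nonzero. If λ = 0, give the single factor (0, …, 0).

In the fundamental-weight basis, λ has coordinates c = M·v (v = (9541, -13507)):
  c_1 = (-13507)·(9541) + (-9541)·(-13507) = 0
  c_2 = (-2510)·(9541) + (-1773)·(-13507) = 1
p = 2; digits c_i = Σ_j d_{ij}·2^j, 0 ≤ d_{ij} < 2:
  c_1 = 0
  c_2 = 1 = 1·2^0
p-restricted factor λ_0 = (0, 1)

((0, 1),)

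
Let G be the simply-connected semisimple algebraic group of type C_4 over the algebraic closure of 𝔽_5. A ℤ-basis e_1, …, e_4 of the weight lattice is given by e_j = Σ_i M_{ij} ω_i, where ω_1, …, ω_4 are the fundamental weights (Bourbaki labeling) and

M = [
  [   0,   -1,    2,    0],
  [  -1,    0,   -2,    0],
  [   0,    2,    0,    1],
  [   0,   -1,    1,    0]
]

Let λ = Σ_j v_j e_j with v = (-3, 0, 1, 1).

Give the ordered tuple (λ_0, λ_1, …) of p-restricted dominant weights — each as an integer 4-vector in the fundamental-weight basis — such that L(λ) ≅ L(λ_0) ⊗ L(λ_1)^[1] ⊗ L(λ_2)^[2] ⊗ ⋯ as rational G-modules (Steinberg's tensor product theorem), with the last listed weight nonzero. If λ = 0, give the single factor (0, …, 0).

Change of basis e → ω: c = M·v where v = (-3, 0, 1, 1):
  c_1 = (0)·(-3) + (-1)·(0) + 2·1 + 0·1 = 2
  c_2 = (-1)·(-3) + 0·0 + (-2)·(1) + 0·1 = 1
  c_3 = (0)·(-3) + 2·0 + 0·1 + 1·1 = 1
  c_4 = (0)·(-3) + (-1)·(0) + 1·1 + 0·1 = 1
Expand coordinatewise in base 5:
  c_1 = 2 = 2·5^0
  c_2 = 1 = 1·5^0
  c_3 = 1 = 1·5^0
  c_4 = 1 = 1·5^0
λ_0 = (2, 1, 1, 1)

((2, 1, 1, 1),)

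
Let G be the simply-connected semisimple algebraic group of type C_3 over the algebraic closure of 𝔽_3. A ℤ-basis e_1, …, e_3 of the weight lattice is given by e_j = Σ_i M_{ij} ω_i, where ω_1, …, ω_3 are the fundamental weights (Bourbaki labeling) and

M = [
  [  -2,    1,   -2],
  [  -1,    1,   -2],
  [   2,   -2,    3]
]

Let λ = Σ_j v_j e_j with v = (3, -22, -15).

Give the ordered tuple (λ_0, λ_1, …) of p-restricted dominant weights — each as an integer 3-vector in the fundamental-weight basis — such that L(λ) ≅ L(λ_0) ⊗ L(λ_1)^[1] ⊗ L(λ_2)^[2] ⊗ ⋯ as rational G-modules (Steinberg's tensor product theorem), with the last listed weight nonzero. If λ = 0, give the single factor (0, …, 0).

((2, 2, 2), (0, 1, 1))

In the fundamental-weight basis, λ has coordinates c = M·v (v = (3, -22, -15)):
  c_1 = (-2)·(3) + (1)·(-22) + (-2)·(-15) = 2
  c_2 = (-1)·(3) + (1)·(-22) + (-2)·(-15) = 5
  c_3 = (2)·(3) + (-2)·(-22) + (3)·(-15) = 5
Base-3 expansion of each c_i:
  c_1 = 2 = 2·3^0
  c_2 = 5 = 2·3^0 + 1·3^1
  c_3 = 5 = 2·3^0 + 1·3^1
λ_0 = (2, 2, 2)
λ_1 = (0, 1, 1)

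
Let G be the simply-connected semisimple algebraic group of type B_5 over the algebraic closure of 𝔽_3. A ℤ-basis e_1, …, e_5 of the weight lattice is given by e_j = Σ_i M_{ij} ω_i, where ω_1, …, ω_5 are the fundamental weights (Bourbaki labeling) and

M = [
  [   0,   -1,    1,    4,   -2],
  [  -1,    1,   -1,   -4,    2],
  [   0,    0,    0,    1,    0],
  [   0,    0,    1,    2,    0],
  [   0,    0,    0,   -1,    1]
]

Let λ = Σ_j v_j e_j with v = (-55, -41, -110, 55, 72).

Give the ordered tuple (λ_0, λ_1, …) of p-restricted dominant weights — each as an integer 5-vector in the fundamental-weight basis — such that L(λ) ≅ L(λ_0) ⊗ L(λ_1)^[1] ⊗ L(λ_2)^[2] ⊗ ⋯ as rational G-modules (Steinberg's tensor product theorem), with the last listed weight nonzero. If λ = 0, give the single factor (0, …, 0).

((1, 0, 1, 0, 2), (2, 1, 0, 0, 2), (0, 2, 0, 0, 1), (0, 1, 2, 0, 0))

Converting to the ω-basis (c_i = row i of M dotted with v = (-55, -41, -110, 55, 72)):
  c_1 = (0)·(-55) + (-1)·(-41) + (1)·(-110) + (4)·(55) + (-2)·(72) = 7
  c_2 = (-1)·(-55) + (1)·(-41) + (-1)·(-110) + (-4)·(55) + (2)·(72) = 48
  c_3 = (0)·(-55) + (0)·(-41) + (0)·(-110) + (1)·(55) + (0)·(72) = 55
  c_4 = (0)·(-55) + (0)·(-41) + (1)·(-110) + (2)·(55) + (0)·(72) = 0
  c_5 = (0)·(-55) + (0)·(-41) + (0)·(-110) + (-1)·(55) + (1)·(72) = 17
Base-3 expansion of each c_i:
  c_1 = 7 = 1·3^0 + 2·3^1
  c_2 = 48 = 0·3^0 + 1·3^1 + 2·3^2 + 1·3^3
  c_3 = 55 = 1·3^0 + 0·3^1 + 0·3^2 + 2·3^3
  c_4 = 0
  c_5 = 17 = 2·3^0 + 2·3^1 + 1·3^2
λ_0 = (1, 0, 1, 0, 2)
λ_1 = (2, 1, 0, 0, 2)
λ_2 = (0, 2, 0, 0, 1)
λ_3 = (0, 1, 2, 0, 0)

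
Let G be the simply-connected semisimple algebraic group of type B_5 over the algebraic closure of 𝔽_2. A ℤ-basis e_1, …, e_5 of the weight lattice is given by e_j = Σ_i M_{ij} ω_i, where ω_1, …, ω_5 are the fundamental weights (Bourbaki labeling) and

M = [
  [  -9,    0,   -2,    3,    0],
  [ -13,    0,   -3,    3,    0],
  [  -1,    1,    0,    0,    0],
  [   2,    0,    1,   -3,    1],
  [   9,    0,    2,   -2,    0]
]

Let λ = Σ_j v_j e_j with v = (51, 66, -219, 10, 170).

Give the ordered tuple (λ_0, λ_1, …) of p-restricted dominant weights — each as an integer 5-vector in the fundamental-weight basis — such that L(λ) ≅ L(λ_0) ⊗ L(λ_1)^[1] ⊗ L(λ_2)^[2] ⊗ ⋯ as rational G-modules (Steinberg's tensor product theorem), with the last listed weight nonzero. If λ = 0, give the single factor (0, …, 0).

((1, 0, 1, 1, 1), (0, 0, 1, 1, 0), (0, 0, 1, 1, 0), (1, 1, 1, 0, 0), (0, 1, 0, 1, 0))

Compute c_i = Σ_j M_{ij} v_j with v = (51, 66, -219, 10, 170):
  c_1 = -9*51 + 0*66 + -2*-219 + 3*10 + 0*170 = 9
  c_2 = -13*51 + 0*66 + -3*-219 + 3*10 + 0*170 = 24
  c_3 = -1*51 + 1*66 + 0*-219 + 0*10 + 0*170 = 15
  c_4 = 2*51 + 0*66 + 1*-219 + -3*10 + 1*170 = 23
  c_5 = 9*51 + 0*66 + 2*-219 + -2*10 + 0*170 = 1
Expand coordinatewise in base 2:
  c_1 = 9 = 1·2^0 + 0·2^1 + 0·2^2 + 1·2^3
  c_2 = 24 = 0·2^0 + 0·2^1 + 0·2^2 + 1·2^3 + 1·2^4
  c_3 = 15 = 1·2^0 + 1·2^1 + 1·2^2 + 1·2^3
  c_4 = 23 = 1·2^0 + 1·2^1 + 1·2^2 + 0·2^3 + 1·2^4
  c_5 = 1 = 1·2^0
Factor λ_0 = (1, 0, 1, 1, 1)
Factor λ_1 = (0, 0, 1, 1, 0)
Factor λ_2 = (0, 0, 1, 1, 0)
Factor λ_3 = (1, 1, 1, 0, 0)
Factor λ_4 = (0, 1, 0, 1, 0)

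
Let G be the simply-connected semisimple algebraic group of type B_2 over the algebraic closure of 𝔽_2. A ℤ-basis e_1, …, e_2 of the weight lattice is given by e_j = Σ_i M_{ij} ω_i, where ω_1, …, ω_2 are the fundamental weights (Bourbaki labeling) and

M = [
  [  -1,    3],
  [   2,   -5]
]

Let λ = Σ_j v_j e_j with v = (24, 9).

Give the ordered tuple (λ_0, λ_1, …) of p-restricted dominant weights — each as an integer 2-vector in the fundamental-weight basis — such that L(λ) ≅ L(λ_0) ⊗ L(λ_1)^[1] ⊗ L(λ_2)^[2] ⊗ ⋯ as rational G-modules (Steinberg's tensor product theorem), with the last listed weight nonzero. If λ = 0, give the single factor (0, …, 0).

Change of basis e → ω: c = M·v where v = (24, 9):
  c_1 = (-1)·(24) + (3)·(9) = 3
  c_2 = (2)·(24) + (-5)·(9) = 3
Expand coordinatewise in base 2:
  c_1 = 3 = 1·2^0 + 1·2^1
  c_2 = 3 = 1·2^0 + 1·2^1
p-restricted factor λ_0 = (1, 1)
p-restricted factor λ_1 = (1, 1)

((1, 1), (1, 1))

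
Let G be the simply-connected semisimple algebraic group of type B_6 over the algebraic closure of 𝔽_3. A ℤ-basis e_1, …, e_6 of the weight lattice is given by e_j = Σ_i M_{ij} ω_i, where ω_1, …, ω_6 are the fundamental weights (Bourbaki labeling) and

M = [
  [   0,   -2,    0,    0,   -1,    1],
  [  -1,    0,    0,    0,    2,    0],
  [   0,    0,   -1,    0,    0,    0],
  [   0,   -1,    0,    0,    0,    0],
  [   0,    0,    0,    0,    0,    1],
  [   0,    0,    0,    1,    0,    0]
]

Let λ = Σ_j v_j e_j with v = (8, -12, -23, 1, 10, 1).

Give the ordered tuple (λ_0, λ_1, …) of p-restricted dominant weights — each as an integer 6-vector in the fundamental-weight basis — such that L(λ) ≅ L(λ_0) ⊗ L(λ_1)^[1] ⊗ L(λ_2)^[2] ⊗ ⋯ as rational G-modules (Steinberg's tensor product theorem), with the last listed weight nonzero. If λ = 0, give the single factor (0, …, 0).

Compute c_i = Σ_j M_{ij} v_j with v = (8, -12, -23, 1, 10, 1):
  c_1 = 0·8 + (-2)·(-12) + (0)·(-23) + 0·1 + (-1)·(10) + 1·1 = 15
  c_2 = (-1)·(8) + (0)·(-12) + (0)·(-23) + 0·1 + 2·10 + 0·1 = 12
  c_3 = 0·8 + (0)·(-12) + (-1)·(-23) + 0·1 + 0·10 + 0·1 = 23
  c_4 = 0·8 + (-1)·(-12) + (0)·(-23) + 0·1 + 0·10 + 0·1 = 12
  c_5 = 0·8 + (0)·(-12) + (0)·(-23) + 0·1 + 0·10 + 1·1 = 1
  c_6 = 0·8 + (0)·(-12) + (0)·(-23) + 1·1 + 0·10 + 0·1 = 1
Expand coordinatewise in base 3:
  c_1 = 15 = 0·3^0 + 2·3^1 + 1·3^2
  c_2 = 12 = 0·3^0 + 1·3^1 + 1·3^2
  c_3 = 23 = 2·3^0 + 1·3^1 + 2·3^2
  c_4 = 12 = 0·3^0 + 1·3^1 + 1·3^2
  c_5 = 1 = 1·3^0
  c_6 = 1 = 1·3^0
Factor λ_0 = (0, 0, 2, 0, 1, 1)
Factor λ_1 = (2, 1, 1, 1, 0, 0)
Factor λ_2 = (1, 1, 2, 1, 0, 0)

((0, 0, 2, 0, 1, 1), (2, 1, 1, 1, 0, 0), (1, 1, 2, 1, 0, 0))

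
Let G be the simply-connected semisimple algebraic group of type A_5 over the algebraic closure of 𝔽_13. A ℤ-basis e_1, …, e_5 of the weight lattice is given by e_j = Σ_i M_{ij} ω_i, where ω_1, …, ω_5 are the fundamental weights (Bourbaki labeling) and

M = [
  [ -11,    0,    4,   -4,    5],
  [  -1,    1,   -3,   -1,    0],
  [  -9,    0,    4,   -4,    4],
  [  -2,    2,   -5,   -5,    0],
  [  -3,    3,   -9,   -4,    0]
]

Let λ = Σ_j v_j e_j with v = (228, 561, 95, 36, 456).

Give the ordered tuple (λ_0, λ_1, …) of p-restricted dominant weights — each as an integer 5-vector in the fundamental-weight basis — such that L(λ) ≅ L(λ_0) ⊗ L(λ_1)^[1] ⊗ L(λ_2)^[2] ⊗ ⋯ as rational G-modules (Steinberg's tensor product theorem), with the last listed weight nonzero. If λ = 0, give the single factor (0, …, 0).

In the fundamental-weight basis, λ has coordinates c = M·v (v = (228, 561, 95, 36, 456)):
  c_1 = (-11)·(228) + 0·561 + 4·95 + (-4)·(36) + 5·456 = 8
  c_2 = (-1)·(228) + 1·561 + (-3)·(95) + (-1)·(36) + 0·456 = 12
  c_3 = (-9)·(228) + 0·561 + 4·95 + (-4)·(36) + 4·456 = 8
  c_4 = (-2)·(228) + 2·561 + (-5)·(95) + (-5)·(36) + 0·456 = 11
  c_5 = (-3)·(228) + 3·561 + (-9)·(95) + (-4)·(36) + 0·456 = 0
Expand coordinatewise in base 13:
  c_1 = 8 = 8·13^0
  c_2 = 12 = 12·13^0
  c_3 = 8 = 8·13^0
  c_4 = 11 = 11·13^0
  c_5 = 0
λ_0 = (8, 12, 8, 11, 0)

((8, 12, 8, 11, 0),)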